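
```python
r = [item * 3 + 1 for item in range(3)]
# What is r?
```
Trace:
  item=0
  item=1
  item=2
  r=[1, 4, 7]

Final answer: [1, 4, 7]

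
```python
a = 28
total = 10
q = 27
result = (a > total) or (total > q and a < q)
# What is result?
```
Trace:
  a=28
  a=28, total=10
  a=28, total=10, q=27
  a=28, total=10, q=27, result=True

Final answer: True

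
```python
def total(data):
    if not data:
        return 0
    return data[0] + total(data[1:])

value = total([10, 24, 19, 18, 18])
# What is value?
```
Call trace:
total(data=[10, 24, 19, 18, 18])
  total(data=[24, 19, 18, 18])
    total(data=[19, 18, 18])
      total(data=[18, 18])
        total(data=[18])
          total(data=[])
          -> return 0
        -> return 18
      -> return 36
    -> return 55
  -> return 79
-> return 89

Final answer: 89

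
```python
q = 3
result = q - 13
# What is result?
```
Trace:
  q=3
  q=3, result=-10

Final answer: -10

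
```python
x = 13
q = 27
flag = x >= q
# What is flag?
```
Trace:
  x=13
  x=13, q=27
  x=13, q=27, flag=False

Final answer: False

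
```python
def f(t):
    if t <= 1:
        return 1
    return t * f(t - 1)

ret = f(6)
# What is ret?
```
Call trace:
f(t=6)
  f(t=5)
    f(t=4)
      f(t=3)
        f(t=2)
          f(t=1)
          -> return 1
        -> return 2
      -> return 6
    -> return 24
  -> return 120
-> return 720

Final answer: 720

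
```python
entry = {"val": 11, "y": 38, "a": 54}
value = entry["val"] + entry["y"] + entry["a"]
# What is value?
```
Trace:
  entry={'val': 11, 'y': 38, 'a': 54}
  entry={'val': 11, 'y': 38, 'a': 54}, value=103

Final answer: 103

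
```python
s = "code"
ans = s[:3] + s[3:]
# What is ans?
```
Trace:
  s='code'
  s='code', ans='code'

Final answer: 'code'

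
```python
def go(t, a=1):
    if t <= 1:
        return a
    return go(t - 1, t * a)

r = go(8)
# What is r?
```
Call trace:
go(t=8, a=1)
  go(t=7, a=8)
    go(t=6, a=56)
      go(t=5, a=336)
        go(t=4, a=1680)
          go(t=3, a=6720)
            go(t=2, a=20160)
              go(t=1, a=40320)
              -> return 40320
            -> return 40320
          -> return 40320
        -> return 40320
      -> return 40320
    -> return 40320
  -> return 40320
-> return 40320

Final answer: 40320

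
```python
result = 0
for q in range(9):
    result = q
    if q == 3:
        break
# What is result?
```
Trace:
  result=0
  result=0, q=0
  result=1, q=1
  result=2, q=2
  result=3, q=3

Final answer: 3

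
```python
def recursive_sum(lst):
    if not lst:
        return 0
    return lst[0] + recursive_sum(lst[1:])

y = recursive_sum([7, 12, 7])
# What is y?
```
Call trace:
recursive_sum(lst=[7, 12, 7])
  recursive_sum(lst=[12, 7])
    recursive_sum(lst=[7])
      recursive_sum(lst=[])
      -> return 0
    -> return 7
  -> return 19
-> return 26

Final answer: 26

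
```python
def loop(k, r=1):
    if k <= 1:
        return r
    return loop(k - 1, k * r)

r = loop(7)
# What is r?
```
Call trace:
loop(k=7, r=1)
  loop(k=6, r=7)
    loop(k=5, r=42)
      loop(k=4, r=210)
        loop(k=3, r=840)
          loop(k=2, r=2520)
            loop(k=1, r=5040)
            -> return 5040
          -> return 5040
        -> return 5040
      -> return 5040
    -> return 5040
  -> return 5040
-> return 5040

Final answer: 5040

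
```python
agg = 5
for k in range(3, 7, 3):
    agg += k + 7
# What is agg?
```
Trace:
  agg=5
  agg=15, k=3
  agg=28, k=6

Final answer: 28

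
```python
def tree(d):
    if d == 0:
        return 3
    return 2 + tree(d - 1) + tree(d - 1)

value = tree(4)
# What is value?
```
Call trace (a repeated sub-call is expanded the first time; later identical calls just restate its return value):
tree(d=4)
  tree(d=3)
    tree(d=2)
      tree(d=1)
        tree(d=0)
        -> return 3
        tree(d=0)
        -> return 3
      -> return 8
      tree(d=1) -> return 8  (same call as traced above)
    -> return 18
    tree(d=2) -> return 18  (same call as traced above)
  -> return 38
  tree(d=3) -> return 38  (same call as traced above)
-> return 78

Final answer: 78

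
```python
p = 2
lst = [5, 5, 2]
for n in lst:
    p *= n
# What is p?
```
Trace:
  p=2
  p=10, n=5
  p=50, n=5
  p=100, n=2

Final answer: 100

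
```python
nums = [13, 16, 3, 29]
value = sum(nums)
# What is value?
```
Trace:
  nums=[13, 16, 3, 29]
  nums=[13, 16, 3, 29], value=61

Final answer: 61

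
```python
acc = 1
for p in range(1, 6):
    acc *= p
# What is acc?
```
Trace:
  acc=1
  acc=1, p=1
  acc=2, p=2
  acc=6, p=3
  acc=24, p=4
  acc=120, p=5

Final answer: 120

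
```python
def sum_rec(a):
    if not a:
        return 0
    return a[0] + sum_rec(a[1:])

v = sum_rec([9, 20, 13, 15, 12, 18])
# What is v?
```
Call trace:
sum_rec(a=[9, 20, 13, 15, 12, 18])
  sum_rec(a=[20, 13, 15, 12, 18])
    sum_rec(a=[13, 15, 12, 18])
      sum_rec(a=[15, 12, 18])
        sum_rec(a=[12, 18])
          sum_rec(a=[18])
            sum_rec(a=[])
            -> return 0
          -> return 18
        -> return 30
      -> return 45
    -> return 58
  -> return 78
-> return 87

Final answer: 87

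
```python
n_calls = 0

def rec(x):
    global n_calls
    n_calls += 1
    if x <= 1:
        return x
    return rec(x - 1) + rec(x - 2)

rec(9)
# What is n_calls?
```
Call trace (a repeated sub-call is expanded the first time; later identical calls just restate its return value):
rec(x=9)
  rec(x=8)
    rec(x=7)
      rec(x=6)
        rec(x=5)
          rec(x=4)
            rec(x=3)
              rec(x=2)
                rec(x=1)
                -> return 1
                rec(x=0)
                -> return 0
              -> return 1
              rec(x=1)
              -> return 1
            -> return 2
            rec(x=2) -> return 1  (same call as traced above)
          -> return 3
          rec(x=3) -> return 2  (same call as traced above)
        -> return 5
        rec(x=4) -> return 3  (same call as traced above)
      -> return 8
      rec(x=5) -> return 5  (same call as traced above)
    -> return 13
    rec(x=6) -> return 8  (same call as traced above)
  -> return 21
  rec(x=7) -> return 13  (same call as traced above)
-> return 34

n_calls is incremented once per call, so count the calls in each subtree. Let C(x) = number of calls made by rec(x).
C(0) = C(1) = 1 (base case, no recursion); C(x) = 1 + C(x - 1) + C(x - 2) otherwise.
C(2) = 1 + C(1) + C(0) = 1 + 1 + 1 = 3
C(3) = 1 + C(2) + C(1) = 1 + 3 + 1 = 5
C(4) = 1 + C(3) + C(2) = 1 + 5 + 3 = 9
C(5) = 1 + C(4) + C(3) = 1 + 9 + 5 = 15
C(6) = 1 + C(5) + C(4) = 1 + 15 + 9 = 25
C(7) = 1 + C(6) + C(5) = 1 + 25 + 15 = 41
C(8) = 1 + C(7) + C(6) = 1 + 41 + 25 = 67
C(9) = 1 + C(8) + C(7) = 1 + 67 + 41 = 109
n_calls = C(9) = 109

Final answer: 109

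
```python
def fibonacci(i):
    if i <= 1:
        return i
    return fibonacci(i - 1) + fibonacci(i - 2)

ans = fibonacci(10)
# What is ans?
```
Call trace (a repeated sub-call is expanded the first time; later identical calls just restate its return value):
fibonacci(i=10)
  fibonacci(i=9)
    fibonacci(i=8)
      fibonacci(i=7)
        fibonacci(i=6)
          fibonacci(i=5)
            fibonacci(i=4)
              fibonacci(i=3)
                fibonacci(i=2)
                  fibonacci(i=1)
                  -> return 1
                  fibonacci(i=0)
                  -> return 0
                -> return 1
                fibonacci(i=1)
                -> return 1
              -> return 2
              fibonacci(i=2) -> return 1  (same call as traced above)
            -> return 3
            fibonacci(i=3) -> return 2  (same call as traced above)
          -> return 5
          fibonacci(i=4) -> return 3  (same call as traced above)
        -> return 8
        fibonacci(i=5) -> return 5  (same call as traced above)
      -> return 13
      fibonacci(i=6) -> return 8  (same call as traced above)
    -> return 21
    fibonacci(i=7) -> return 13  (same call as traced above)
  -> return 34
  fibonacci(i=8) -> return 21  (same call as traced above)
-> return 55

Final answer: 55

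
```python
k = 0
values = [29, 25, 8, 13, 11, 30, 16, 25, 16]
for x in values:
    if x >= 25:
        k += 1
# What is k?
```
Trace:
  k=0
  k=1, x=29
  k=2, x=25
  k=2, x=8
  k=2, x=13
  k=2, x=11
  k=3, x=30
  k=3, x=16
  k=4, x=25
  k=4, x=16

Final answer: 4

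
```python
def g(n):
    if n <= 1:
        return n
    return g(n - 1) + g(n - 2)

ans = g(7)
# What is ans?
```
Call trace (a repeated sub-call is expanded the first time; later identical calls just restate its return value):
g(n=7)
  g(n=6)
    g(n=5)
      g(n=4)
        g(n=3)
          g(n=2)
            g(n=1)
            -> return 1
            g(n=0)
            -> return 0
          -> return 1
          g(n=1)
          -> return 1
        -> return 2
        g(n=2) -> return 1  (same call as traced above)
      -> return 3
      g(n=3) -> return 2  (same call as traced above)
    -> return 5
    g(n=4) -> return 3  (same call as traced above)
  -> return 8
  g(n=5) -> return 5  (same call as traced above)
-> return 13

Final answer: 13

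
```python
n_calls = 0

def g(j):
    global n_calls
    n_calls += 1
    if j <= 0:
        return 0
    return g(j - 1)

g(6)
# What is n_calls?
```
Call trace:
g(j=6)
  g(j=5)
    g(j=4)
      g(j=3)
        g(j=2)
          g(j=1)
            g(j=0)
            -> return 0
          -> return 0
        -> return 0
      -> return 0
    -> return 0
  -> return 0
-> return 0

n_calls is incremented once per call. g is entered once for each j = 6, 5, 4, 3, 2, 1, 0 (the j <= 0 call returns without recursing), i.e. 6 + 1 calls.
n_calls = 7

Final answer: 7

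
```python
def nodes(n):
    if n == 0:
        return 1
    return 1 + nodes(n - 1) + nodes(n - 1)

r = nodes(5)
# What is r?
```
Call trace (a repeated sub-call is expanded the first time; later identical calls just restate its return value):
nodes(n=5)
  nodes(n=4)
    nodes(n=3)
      nodes(n=2)
        nodes(n=1)
          nodes(n=0)
          -> return 1
          nodes(n=0)
          -> return 1
        -> return 3
        nodes(n=1) -> return 3  (same call as traced above)
      -> return 7
      nodes(n=2) -> return 7  (same call as traced above)
    -> return 15
    nodes(n=3) -> return 15  (same call as traced above)
  -> return 31
  nodes(n=4) -> return 31  (same call as traced above)
-> return 63

Final answer: 63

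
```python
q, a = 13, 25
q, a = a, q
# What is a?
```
Trace:
  q=13, a=25
  q=25, a=13

Final answer: 13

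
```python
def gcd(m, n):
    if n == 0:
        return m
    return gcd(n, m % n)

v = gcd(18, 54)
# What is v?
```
Call trace:
gcd(m=18, n=54)
  gcd(m=54, n=18)
    gcd(m=18, n=0)
    -> return 18
  -> return 18
-> return 18

Final answer: 18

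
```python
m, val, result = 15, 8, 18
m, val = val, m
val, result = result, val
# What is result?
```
Trace:
  m=15, val=8, result=18
  m=8, val=15, result=18
  m=8, val=18, result=15

Final answer: 15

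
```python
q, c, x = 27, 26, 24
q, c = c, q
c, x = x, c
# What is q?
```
Trace:
  q=27, c=26, x=24
  q=26, c=27, x=24
  q=26, c=24, x=27

Final answer: 26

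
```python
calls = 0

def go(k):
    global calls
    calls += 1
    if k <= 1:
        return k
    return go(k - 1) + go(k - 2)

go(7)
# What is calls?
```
Call trace (a repeated sub-call is expanded the first time; later identical calls just restate its return value):
go(k=7)
  go(k=6)
    go(k=5)
      go(k=4)
        go(k=3)
          go(k=2)
            go(k=1)
            -> return 1
            go(k=0)
            -> return 0
          -> return 1
          go(k=1)
          -> return 1
        -> return 2
        go(k=2) -> return 1  (same call as traced above)
      -> return 3
      go(k=3) -> return 2  (same call as traced above)
    -> return 5
    go(k=4) -> return 3  (same call as traced above)
  -> return 8
  go(k=5) -> return 5  (same call as traced above)
-> return 13

calls is incremented once per call, so count the calls in each subtree. Let C(k) = number of calls made by go(k).
C(0) = C(1) = 1 (base case, no recursion); C(k) = 1 + C(k - 1) + C(k - 2) otherwise.
C(2) = 1 + C(1) + C(0) = 1 + 1 + 1 = 3
C(3) = 1 + C(2) + C(1) = 1 + 3 + 1 = 5
C(4) = 1 + C(3) + C(2) = 1 + 5 + 3 = 9
C(5) = 1 + C(4) + C(3) = 1 + 9 + 5 = 15
C(6) = 1 + C(5) + C(4) = 1 + 15 + 9 = 25
C(7) = 1 + C(6) + C(5) = 1 + 25 + 15 = 41
calls = C(7) = 41

Final answer: 41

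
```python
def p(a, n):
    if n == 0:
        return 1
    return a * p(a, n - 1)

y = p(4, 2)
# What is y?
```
Call trace:
p(a=4, n=2)
  p(a=4, n=1)
    p(a=4, n=0)
    -> return 1
  -> return 4
-> return 16

Final answer: 16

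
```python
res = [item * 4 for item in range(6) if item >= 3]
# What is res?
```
Trace:
  item=0
  item=1
  item=2
  item=3
  item=4
  item=5
  res=[12, 16, 20]

Final answer: [12, 16, 20]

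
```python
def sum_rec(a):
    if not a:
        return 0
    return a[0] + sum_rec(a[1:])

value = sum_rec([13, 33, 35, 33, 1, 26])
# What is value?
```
Call trace:
sum_rec(a=[13, 33, 35, 33, 1, 26])
  sum_rec(a=[33, 35, 33, 1, 26])
    sum_rec(a=[35, 33, 1, 26])
      sum_rec(a=[33, 1, 26])
        sum_rec(a=[1, 26])
          sum_rec(a=[26])
            sum_rec(a=[])
            -> return 0
          -> return 26
        -> return 27
      -> return 60
    -> return 95
  -> return 128
-> return 141

Final answer: 141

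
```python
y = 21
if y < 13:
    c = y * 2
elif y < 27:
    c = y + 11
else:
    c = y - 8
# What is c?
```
Trace:
  y=21
  y=21, c=32

Final answer: 32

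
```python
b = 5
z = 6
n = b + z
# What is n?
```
Trace:
  b=5
  b=5, z=6
  b=5, z=6, n=11

Final answer: 11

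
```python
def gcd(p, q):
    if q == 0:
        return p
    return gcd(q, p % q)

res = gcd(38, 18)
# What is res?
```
Call trace:
gcd(p=38, q=18)
  gcd(p=18, q=2)
    gcd(p=2, q=0)
    -> return 2
  -> return 2
-> return 2

Final answer: 2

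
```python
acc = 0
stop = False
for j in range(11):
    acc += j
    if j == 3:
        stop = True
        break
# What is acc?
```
Trace:
  acc=0
  acc=0, stop=False
  acc=0, stop=False, j=0
  acc=1, stop=False, j=1
  acc=3, stop=False, j=2
  acc=6, stop=True, j=3

Final answer: 6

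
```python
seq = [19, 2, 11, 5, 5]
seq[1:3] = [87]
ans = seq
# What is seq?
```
Trace:
  seq=[19, 2, 11, 5, 5]
  seq=[19, 87, 5, 5]
  seq=[19, 87, 5, 5], ans=[19, 87, 5, 5]

Final answer: [19, 87, 5, 5]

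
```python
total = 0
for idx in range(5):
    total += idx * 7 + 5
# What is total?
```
Trace:
  total=0
  total=5, idx=0
  total=17, idx=1
  total=36, idx=2
  total=62, idx=3
  total=95, idx=4

Final answer: 95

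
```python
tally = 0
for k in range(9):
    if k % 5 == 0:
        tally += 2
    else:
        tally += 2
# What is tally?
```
Trace:
  tally=0
  tally=2, k=0
  tally=4, k=1
  tally=6, k=2
  tally=8, k=3
  tally=10, k=4
  tally=12, k=5
  tally=14, k=6
  tally=16, k=7
  tally=18, k=8

Final answer: 18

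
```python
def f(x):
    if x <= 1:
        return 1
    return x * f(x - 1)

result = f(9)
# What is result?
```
Call trace:
f(x=9)
  f(x=8)
    f(x=7)
      f(x=6)
        f(x=5)
          f(x=4)
            f(x=3)
              f(x=2)
                f(x=1)
                -> return 1
              -> return 2
            -> return 6
          -> return 24
        -> return 120
      -> return 720
    -> return 5040
  -> return 40320
-> return 362880

Final answer: 362880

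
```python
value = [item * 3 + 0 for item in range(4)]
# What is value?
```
Trace:
  item=0
  item=1
  item=2
  item=3
  value=[0, 3, 6, 9]

Final answer: [0, 3, 6, 9]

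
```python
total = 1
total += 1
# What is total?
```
Trace:
  total=1
  total=2

Final answer: 2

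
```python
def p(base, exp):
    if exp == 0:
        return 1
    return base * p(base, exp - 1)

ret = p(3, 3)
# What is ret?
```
Call trace:
p(base=3, exp=3)
  p(base=3, exp=2)
    p(base=3, exp=1)
      p(base=3, exp=0)
      -> return 1
    -> return 3
  -> return 9
-> return 27

Final answer: 27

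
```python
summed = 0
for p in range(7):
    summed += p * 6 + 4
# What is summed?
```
Trace:
  summed=0
  summed=4, p=0
  summed=14, p=1
  summed=30, p=2
  summed=52, p=3
  summed=80, p=4
  summed=114, p=5
  summed=154, p=6

Final answer: 154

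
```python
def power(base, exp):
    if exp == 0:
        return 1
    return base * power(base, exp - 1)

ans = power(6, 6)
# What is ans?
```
Call trace:
power(base=6, exp=6)
  power(base=6, exp=5)
    power(base=6, exp=4)
      power(base=6, exp=3)
        power(base=6, exp=2)
          power(base=6, exp=1)
            power(base=6, exp=0)
            -> return 1
          -> return 6
        -> return 36
      -> return 216
    -> return 1296
  -> return 7776
-> return 46656

Final answer: 46656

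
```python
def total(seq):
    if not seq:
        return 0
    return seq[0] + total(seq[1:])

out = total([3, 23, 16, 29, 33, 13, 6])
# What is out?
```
Call trace:
total(seq=[3, 23, 16, 29, 33, 13, 6])
  total(seq=[23, 16, 29, 33, 13, 6])
    total(seq=[16, 29, 33, 13, 6])
      total(seq=[29, 33, 13, 6])
        total(seq=[33, 13, 6])
          total(seq=[13, 6])
            total(seq=[6])
              total(seq=[])
              -> return 0
            -> return 6
          -> return 19
        -> return 52
      -> return 81
    -> return 97
  -> return 120
-> return 123

Final answer: 123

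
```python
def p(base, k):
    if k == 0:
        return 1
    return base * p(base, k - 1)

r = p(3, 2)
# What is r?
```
Call trace:
p(base=3, k=2)
  p(base=3, k=1)
    p(base=3, k=0)
    -> return 1
  -> return 3
-> return 9

Final answer: 9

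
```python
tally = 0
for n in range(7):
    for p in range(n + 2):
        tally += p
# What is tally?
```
Trace:
  tally=0
  tally=0, n=0, p=0
  tally=1, n=0, p=1
  tally=1, n=1, p=0
  tally=2, n=1, p=1
  tally=4, n=1, p=2
  tally=4, n=2, p=0
  tally=5, n=2, p=1
  tally=7, n=2, p=2
  tally=10, n=2, p=3
  tally=10, n=3, p=0
  tally=11, n=3, p=1
  tally=13, n=3, p=2
  tally=16, n=3, p=3
  tally=20, n=3, p=4
  tally=20, n=4, p=0
  tally=21, n=4, p=1
  tally=23, n=4, p=2
  tally=26, n=4, p=3
  tally=30, n=4, p=4
  tally=35, n=4, p=5
  tally=35, n=5, p=0
  tally=36, n=5, p=1
  tally=38, n=5, p=2
  tally=41, n=5, p=3
  tally=45, n=5, p=4
  tally=50, n=5, p=5
  tally=56, n=5, p=6
  tally=56, n=6, p=0
  tally=57, n=6, p=1
  tally=59, n=6, p=2
  tally=62, n=6, p=3
  tally=66, n=6, p=4
  tally=71, n=6, p=5
  tally=77, n=6, p=6
  tally=84, n=6, p=7

Final answer: 84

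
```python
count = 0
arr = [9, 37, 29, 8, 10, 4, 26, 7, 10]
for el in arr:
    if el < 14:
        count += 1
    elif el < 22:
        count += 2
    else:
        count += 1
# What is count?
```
Trace:
  count=0
  count=1, el=9
  count=2, el=37
  count=3, el=29
  count=4, el=8
  count=5, el=10
  count=6, el=4
  count=7, el=26
  count=8, el=7
  count=9, el=10

Final answer: 9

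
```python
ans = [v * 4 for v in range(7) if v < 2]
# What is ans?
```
Trace:
  v=0
  v=1
  v=2
  v=3
  v=4
  v=5
  v=6
  ans=[0, 4]

Final answer: [0, 4]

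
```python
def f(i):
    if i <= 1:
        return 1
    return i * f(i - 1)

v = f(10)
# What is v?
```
Call trace:
f(i=10)
  f(i=9)
    f(i=8)
      f(i=7)
        f(i=6)
          f(i=5)
            f(i=4)
              f(i=3)
                f(i=2)
                  f(i=1)
                  -> return 1
                -> return 2
              -> return 6
            -> return 24
          -> return 120
        -> return 720
      -> return 5040
    -> return 40320
  -> return 362880
-> return 3628800

Final answer: 3628800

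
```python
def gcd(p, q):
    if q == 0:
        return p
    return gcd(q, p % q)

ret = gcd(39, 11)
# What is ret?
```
Call trace:
gcd(p=39, q=11)
  gcd(p=11, q=6)
    gcd(p=6, q=5)
      gcd(p=5, q=1)
        gcd(p=1, q=0)
        -> return 1
      -> return 1
    -> return 1
  -> return 1
-> return 1

Final answer: 1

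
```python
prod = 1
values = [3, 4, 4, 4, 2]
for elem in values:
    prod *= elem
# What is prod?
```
Trace:
  prod=1
  prod=3, elem=3
  prod=12, elem=4
  prod=48, elem=4
  prod=192, elem=4
  prod=384, elem=2

Final answer: 384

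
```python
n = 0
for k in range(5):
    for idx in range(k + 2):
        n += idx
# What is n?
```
Trace:
  n=0
  n=0, k=0, idx=0
  n=1, k=0, idx=1
  n=1, k=1, idx=0
  n=2, k=1, idx=1
  n=4, k=1, idx=2
  n=4, k=2, idx=0
  n=5, k=2, idx=1
  n=7, k=2, idx=2
  n=10, k=2, idx=3
  n=10, k=3, idx=0
  n=11, k=3, idx=1
  n=13, k=3, idx=2
  n=16, k=3, idx=3
  n=20, k=3, idx=4
  n=20, k=4, idx=0
  n=21, k=4, idx=1
  n=23, k=4, idx=2
  n=26, k=4, idx=3
  n=30, k=4, idx=4
  n=35, k=4, idx=5

Final answer: 35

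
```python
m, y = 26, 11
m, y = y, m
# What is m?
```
Trace:
  m=26, y=11
  m=11, y=26

Final answer: 11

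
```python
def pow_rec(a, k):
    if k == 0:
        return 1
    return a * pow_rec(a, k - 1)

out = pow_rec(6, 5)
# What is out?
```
Call trace:
pow_rec(a=6, k=5)
  pow_rec(a=6, k=4)
    pow_rec(a=6, k=3)
      pow_rec(a=6, k=2)
        pow_rec(a=6, k=1)
          pow_rec(a=6, k=0)
          -> return 1
        -> return 6
      -> return 36
    -> return 216
  -> return 1296
-> return 7776

Final answer: 7776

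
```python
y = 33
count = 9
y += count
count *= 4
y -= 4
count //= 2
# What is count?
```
Trace:
  y=33
  y=33, count=9
  y=42, count=9
  y=42, count=36
  y=38, count=36
  y=38, count=18

Final answer: 18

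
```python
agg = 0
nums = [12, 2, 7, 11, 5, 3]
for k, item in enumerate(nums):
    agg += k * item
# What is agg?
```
Trace:
  agg=0
  agg=0, k=0, item=12
  agg=2, k=1, item=2
  agg=16, k=2, item=7
  agg=49, k=3, item=11
  agg=69, k=4, item=5
  agg=84, k=5, item=3

Final answer: 84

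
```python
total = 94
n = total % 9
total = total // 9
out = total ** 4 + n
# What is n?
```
Trace:
  total=94
  total=94, n=4
  total=10, n=4
  total=10, n=4, out=10004

Final answer: 4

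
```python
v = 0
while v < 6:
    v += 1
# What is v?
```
Trace:
  v=0
  v=1
  v=2
  v=3
  v=4
  v=5
  v=6

Final answer: 6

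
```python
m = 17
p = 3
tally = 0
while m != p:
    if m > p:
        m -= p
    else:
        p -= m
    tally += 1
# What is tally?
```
Trace:
  m=17
  m=17, p=3
  m=17, p=3, tally=0
  m=14, p=3, tally=1
  m=11, p=3, tally=2
  m=8, p=3, tally=3
  m=5, p=3, tally=4
  m=2, p=3, tally=5
  m=2, p=1, tally=6
  m=1, p=1, tally=7

Final answer: 7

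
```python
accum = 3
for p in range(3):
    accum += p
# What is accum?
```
Trace:
  accum=3
  accum=3, p=0
  accum=4, p=1
  accum=6, p=2

Final answer: 6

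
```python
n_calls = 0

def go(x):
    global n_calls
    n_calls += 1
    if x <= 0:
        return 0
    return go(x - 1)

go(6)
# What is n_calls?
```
Call trace:
go(x=6)
  go(x=5)
    go(x=4)
      go(x=3)
        go(x=2)
          go(x=1)
            go(x=0)
            -> return 0
          -> return 0
        -> return 0
      -> return 0
    -> return 0
  -> return 0
-> return 0

n_calls is incremented once per call. go is entered once for each x = 6, 5, 4, 3, 2, 1, 0 (the x <= 0 call returns without recursing), i.e. 6 + 1 calls.
n_calls = 7

Final answer: 7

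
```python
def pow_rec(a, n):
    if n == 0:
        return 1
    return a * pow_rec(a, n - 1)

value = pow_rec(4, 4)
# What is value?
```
Call trace:
pow_rec(a=4, n=4)
  pow_rec(a=4, n=3)
    pow_rec(a=4, n=2)
      pow_rec(a=4, n=1)
        pow_rec(a=4, n=0)
        -> return 1
      -> return 4
    -> return 16
  -> return 64
-> return 256

Final answer: 256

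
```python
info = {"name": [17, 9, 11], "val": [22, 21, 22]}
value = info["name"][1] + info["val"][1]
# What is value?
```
Trace:
  info={'name': [17, 9, 11], 'val': [22, 21, 22]}
  info={'name': [17, 9, 11], 'val': [22, 21, 22]}, value=30

Final answer: 30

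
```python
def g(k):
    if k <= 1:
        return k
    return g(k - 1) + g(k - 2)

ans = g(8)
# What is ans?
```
Call trace (a repeated sub-call is expanded the first time; later identical calls just restate its return value):
g(k=8)
  g(k=7)
    g(k=6)
      g(k=5)
        g(k=4)
          g(k=3)
            g(k=2)
              g(k=1)
              -> return 1
              g(k=0)
              -> return 0
            -> return 1
            g(k=1)
            -> return 1
          -> return 2
          g(k=2) -> return 1  (same call as traced above)
        -> return 3
        g(k=3) -> return 2  (same call as traced above)
      -> return 5
      g(k=4) -> return 3  (same call as traced above)
    -> return 8
    g(k=5) -> return 5  (same call as traced above)
  -> return 13
  g(k=6) -> return 8  (same call as traced above)
-> return 21

Final answer: 21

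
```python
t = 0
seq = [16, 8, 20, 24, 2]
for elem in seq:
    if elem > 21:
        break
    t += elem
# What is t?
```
Trace:
  t=0
  t=16, elem=16
  t=24, elem=8
  t=44, elem=20
  t=44, elem=24

Final answer: 44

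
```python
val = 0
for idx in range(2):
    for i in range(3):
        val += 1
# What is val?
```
Trace:
  val=0
  val=1, idx=0, i=0
  val=2, idx=0, i=1
  val=3, idx=0, i=2
  val=4, idx=1, i=0
  val=5, idx=1, i=1
  val=6, idx=1, i=2

Final answer: 6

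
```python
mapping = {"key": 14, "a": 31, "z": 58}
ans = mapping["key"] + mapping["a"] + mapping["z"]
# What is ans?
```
Trace:
  mapping={'key': 14, 'a': 31, 'z': 58}
  mapping={'key': 14, 'a': 31, 'z': 58}, ans=103

Final answer: 103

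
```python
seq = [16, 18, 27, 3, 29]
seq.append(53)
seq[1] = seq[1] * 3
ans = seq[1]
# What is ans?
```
Trace:
  seq=[16, 18, 27, 3, 29]
  seq=[16, 18, 27, 3, 29, 53]
  seq=[16, 54, 27, 3, 29, 53]
  seq=[16, 54, 27, 3, 29, 53], ans=54

Final answer: 54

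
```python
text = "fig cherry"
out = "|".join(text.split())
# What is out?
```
Trace:
  text='fig cherry'
  text='fig cherry', out='fig|cherry'

Final answer: 'fig|cherry'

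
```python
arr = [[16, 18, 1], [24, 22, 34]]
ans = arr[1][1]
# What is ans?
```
Trace:
  arr=[[16, 18, 1], [24, 22, 34]]
  arr=[[16, 18, 1], [24, 22, 34]], ans=22

Final answer: 22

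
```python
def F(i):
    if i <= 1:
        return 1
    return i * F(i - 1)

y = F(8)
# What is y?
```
Call trace:
F(i=8)
  F(i=7)
    F(i=6)
      F(i=5)
        F(i=4)
          F(i=3)
            F(i=2)
              F(i=1)
              -> return 1
            -> return 2
          -> return 6
        -> return 24
      -> return 120
    -> return 720
  -> return 5040
-> return 40320

Final answer: 40320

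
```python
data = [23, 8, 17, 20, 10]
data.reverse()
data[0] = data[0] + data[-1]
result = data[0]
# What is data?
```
Trace:
  data=[23, 8, 17, 20, 10]
  data=[10, 20, 17, 8, 23]
  data=[33, 20, 17, 8, 23]
  data=[33, 20, 17, 8, 23], result=33

Final answer: [33, 20, 17, 8, 23]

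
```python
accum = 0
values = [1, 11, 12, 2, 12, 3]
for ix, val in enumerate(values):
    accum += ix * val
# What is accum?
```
Trace:
  accum=0
  accum=0, ix=0, val=1
  accum=11, ix=1, val=11
  accum=35, ix=2, val=12
  accum=41, ix=3, val=2
  accum=89, ix=4, val=12
  accum=104, ix=5, val=3

Final answer: 104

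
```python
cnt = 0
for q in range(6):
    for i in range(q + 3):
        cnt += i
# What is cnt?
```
Trace:
  cnt=0
  cnt=0, q=0, i=0
  cnt=1, q=0, i=1
  cnt=3, q=0, i=2
  cnt=3, q=1, i=0
  cnt=4, q=1, i=1
  cnt=6, q=1, i=2
  cnt=9, q=1, i=3
  cnt=9, q=2, i=0
  cnt=10, q=2, i=1
  cnt=12, q=2, i=2
  cnt=15, q=2, i=3
  cnt=19, q=2, i=4
  cnt=19, q=3, i=0
  cnt=20, q=3, i=1
  cnt=22, q=3, i=2
  cnt=25, q=3, i=3
  cnt=29, q=3, i=4
  cnt=34, q=3, i=5
  cnt=34, q=4, i=0
  cnt=35, q=4, i=1
  cnt=37, q=4, i=2
  cnt=40, q=4, i=3
  cnt=44, q=4, i=4
  cnt=49, q=4, i=5
  cnt=55, q=4, i=6
  cnt=55, q=5, i=0
  cnt=56, q=5, i=1
  cnt=58, q=5, i=2
  cnt=61, q=5, i=3
  cnt=65, q=5, i=4
  cnt=70, q=5, i=5
  cnt=76, q=5, i=6
  cnt=83, q=5, i=7

Final answer: 83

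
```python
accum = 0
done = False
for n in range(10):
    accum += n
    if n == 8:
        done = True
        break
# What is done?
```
Trace:
  accum=0
  accum=0, done=False
  accum=0, done=False, n=0
  accum=1, done=False, n=1
  accum=3, done=False, n=2
  accum=6, done=False, n=3
  accum=10, done=False, n=4
  accum=15, done=False, n=5
  accum=21, done=False, n=6
  accum=28, done=False, n=7
  accum=36, done=True, n=8

Final answer: True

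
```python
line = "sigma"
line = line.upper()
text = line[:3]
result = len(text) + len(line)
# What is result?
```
Trace:
  line='sigma'
  line='SIGMA'
  line='SIGMA', text='SIG'
  line='SIGMA', text='SIG', result=8

Final answer: 8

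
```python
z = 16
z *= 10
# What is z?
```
Trace:
  z=16
  z=160

Final answer: 160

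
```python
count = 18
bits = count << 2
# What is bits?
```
Trace:
  count=18
  count=18, bits=72

Final answer: 72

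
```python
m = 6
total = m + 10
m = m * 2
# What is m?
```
Trace:
  m=6
  m=6, total=16
  m=12, total=16

Final answer: 12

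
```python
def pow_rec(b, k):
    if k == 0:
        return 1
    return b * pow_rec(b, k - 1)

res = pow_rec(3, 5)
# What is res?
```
Call trace:
pow_rec(b=3, k=5)
  pow_rec(b=3, k=4)
    pow_rec(b=3, k=3)
      pow_rec(b=3, k=2)
        pow_rec(b=3, k=1)
          pow_rec(b=3, k=0)
          -> return 1
        -> return 3
      -> return 9
    -> return 27
  -> return 81
-> return 243

Final answer: 243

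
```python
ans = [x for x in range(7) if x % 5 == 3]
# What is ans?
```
Trace:
  x=0
  x=1
  x=2
  x=3
  x=4
  x=5
  x=6
  ans=[3]

Final answer: [3]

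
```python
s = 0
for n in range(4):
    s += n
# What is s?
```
Trace:
  s=0
  s=0, n=0
  s=1, n=1
  s=3, n=2
  s=6, n=3

Final answer: 6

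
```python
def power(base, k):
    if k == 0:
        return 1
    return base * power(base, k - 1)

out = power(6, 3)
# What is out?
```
Call trace:
power(base=6, k=3)
  power(base=6, k=2)
    power(base=6, k=1)
      power(base=6, k=0)
      -> return 1
    -> return 6
  -> return 36
-> return 216

Final answer: 216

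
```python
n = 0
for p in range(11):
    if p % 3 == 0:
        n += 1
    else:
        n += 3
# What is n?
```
Trace:
  n=0
  n=1, p=0
  n=4, p=1
  n=7, p=2
  n=8, p=3
  n=11, p=4
  n=14, p=5
  n=15, p=6
  n=18, p=7
  n=21, p=8
  n=22, p=9
  n=25, p=10

Final answer: 25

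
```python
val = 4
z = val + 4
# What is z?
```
Trace:
  val=4
  val=4, z=8

Final answer: 8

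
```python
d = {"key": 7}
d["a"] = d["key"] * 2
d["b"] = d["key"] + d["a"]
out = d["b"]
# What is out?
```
Trace:
  d={'key': 7}
  d={'key': 7, 'a': 14}
  d={'key': 7, 'a': 14, 'b': 21}
  d={'key': 7, 'a': 14, 'b': 21}, out=21

Final answer: 21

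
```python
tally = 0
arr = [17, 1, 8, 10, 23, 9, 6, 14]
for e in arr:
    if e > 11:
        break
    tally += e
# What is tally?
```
Trace:
  tally=0
  tally=0, e=17

Final answer: 0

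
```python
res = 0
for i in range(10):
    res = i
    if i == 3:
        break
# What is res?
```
Trace:
  res=0
  res=0, i=0
  res=1, i=1
  res=2, i=2
  res=3, i=3

Final answer: 3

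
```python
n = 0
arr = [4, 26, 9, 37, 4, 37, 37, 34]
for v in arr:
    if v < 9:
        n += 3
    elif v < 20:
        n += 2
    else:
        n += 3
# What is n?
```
Trace:
  n=0
  n=3, v=4
  n=6, v=26
  n=8, v=9
  n=11, v=37
  n=14, v=4
  n=17, v=37
  n=20, v=37
  n=23, v=34

Final answer: 23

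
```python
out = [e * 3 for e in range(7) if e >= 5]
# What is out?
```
Trace:
  e=0
  e=1
  e=2
  e=3
  e=4
  e=5
  e=6
  out=[15, 18]

Final answer: [15, 18]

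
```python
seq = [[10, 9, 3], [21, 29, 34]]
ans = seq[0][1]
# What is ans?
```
Trace:
  seq=[[10, 9, 3], [21, 29, 34]]
  seq=[[10, 9, 3], [21, 29, 34]], ans=9

Final answer: 9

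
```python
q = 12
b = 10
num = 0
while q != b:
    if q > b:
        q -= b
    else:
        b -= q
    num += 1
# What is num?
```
Trace:
  q=12
  q=12, b=10
  q=12, b=10, num=0
  q=2, b=10, num=1
  q=2, b=8, num=2
  q=2, b=6, num=3
  q=2, b=4, num=4
  q=2, b=2, num=5

Final answer: 5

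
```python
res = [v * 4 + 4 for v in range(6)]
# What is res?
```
Trace:
  v=0
  v=1
  v=2
  v=3
  v=4
  v=5
  res=[4, 8, 12, 16, 20, 24]

Final answer: [4, 8, 12, 16, 20, 24]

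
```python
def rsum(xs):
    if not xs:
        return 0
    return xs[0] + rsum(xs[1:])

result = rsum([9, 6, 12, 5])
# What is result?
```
Call trace:
rsum(xs=[9, 6, 12, 5])
  rsum(xs=[6, 12, 5])
    rsum(xs=[12, 5])
      rsum(xs=[5])
        rsum(xs=[])
        -> return 0
      -> return 5
    -> return 17
  -> return 23
-> return 32

Final answer: 32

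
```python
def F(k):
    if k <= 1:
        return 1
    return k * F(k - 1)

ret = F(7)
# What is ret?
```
Call trace:
F(k=7)
  F(k=6)
    F(k=5)
      F(k=4)
        F(k=3)
          F(k=2)
            F(k=1)
            -> return 1
          -> return 2
        -> return 6
      -> return 24
    -> return 120
  -> return 720
-> return 5040

Final answer: 5040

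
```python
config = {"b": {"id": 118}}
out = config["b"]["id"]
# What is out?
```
Trace:
  config={'b': {'id': 118}}
  config={'b': {'id': 118}}, out=118

Final answer: 118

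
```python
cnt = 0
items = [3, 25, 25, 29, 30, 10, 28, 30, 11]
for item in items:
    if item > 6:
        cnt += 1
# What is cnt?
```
Trace:
  cnt=0
  cnt=0, item=3
  cnt=1, item=25
  cnt=2, item=25
  cnt=3, item=29
  cnt=4, item=30
  cnt=5, item=10
  cnt=6, item=28
  cnt=7, item=30
  cnt=8, item=11

Final answer: 8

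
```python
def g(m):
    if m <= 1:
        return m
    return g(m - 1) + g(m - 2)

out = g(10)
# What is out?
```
Call trace (a repeated sub-call is expanded the first time; later identical calls just restate its return value):
g(m=10)
  g(m=9)
    g(m=8)
      g(m=7)
        g(m=6)
          g(m=5)
            g(m=4)
              g(m=3)
                g(m=2)
                  g(m=1)
                  -> return 1
                  g(m=0)
                  -> return 0
                -> return 1
                g(m=1)
                -> return 1
              -> return 2
              g(m=2) -> return 1  (same call as traced above)
            -> return 3
            g(m=3) -> return 2  (same call as traced above)
          -> return 5
          g(m=4) -> return 3  (same call as traced above)
        -> return 8
        g(m=5) -> return 5  (same call as traced above)
      -> return 13
      g(m=6) -> return 8  (same call as traced above)
    -> return 21
    g(m=7) -> return 13  (same call as traced above)
  -> return 34
  g(m=8) -> return 21  (same call as traced above)
-> return 55

Final answer: 55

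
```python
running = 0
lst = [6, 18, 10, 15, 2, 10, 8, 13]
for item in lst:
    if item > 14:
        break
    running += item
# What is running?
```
Trace:
  running=0
  running=6, item=6
  running=6, item=18

Final answer: 6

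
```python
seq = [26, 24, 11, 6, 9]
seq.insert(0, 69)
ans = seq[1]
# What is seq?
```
Trace:
  seq=[26, 24, 11, 6, 9]
  seq=[69, 26, 24, 11, 6, 9]
  seq=[69, 26, 24, 11, 6, 9], ans=26

Final answer: [69, 26, 24, 11, 6, 9]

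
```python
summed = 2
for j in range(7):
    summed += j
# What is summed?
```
Trace:
  summed=2
  summed=2, j=0
  summed=3, j=1
  summed=5, j=2
  summed=8, j=3
  summed=12, j=4
  summed=17, j=5
  summed=23, j=6

Final answer: 23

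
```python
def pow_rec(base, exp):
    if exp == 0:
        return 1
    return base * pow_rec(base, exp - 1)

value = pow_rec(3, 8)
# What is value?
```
Call trace:
pow_rec(base=3, exp=8)
  pow_rec(base=3, exp=7)
    pow_rec(base=3, exp=6)
      pow_rec(base=3, exp=5)
        pow_rec(base=3, exp=4)
          pow_rec(base=3, exp=3)
            pow_rec(base=3, exp=2)
              pow_rec(base=3, exp=1)
                pow_rec(base=3, exp=0)
                -> return 1
              -> return 3
            -> return 9
          -> return 27
        -> return 81
      -> return 243
    -> return 729
  -> return 2187
-> return 6561

Final answer: 6561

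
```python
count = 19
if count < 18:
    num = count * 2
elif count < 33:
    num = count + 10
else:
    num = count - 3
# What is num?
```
Trace:
  count=19
  count=19, num=29

Final answer: 29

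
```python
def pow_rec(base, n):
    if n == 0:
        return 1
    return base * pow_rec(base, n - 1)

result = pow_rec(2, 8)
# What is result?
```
Call trace:
pow_rec(base=2, n=8)
  pow_rec(base=2, n=7)
    pow_rec(base=2, n=6)
      pow_rec(base=2, n=5)
        pow_rec(base=2, n=4)
          pow_rec(base=2, n=3)
            pow_rec(base=2, n=2)
              pow_rec(base=2, n=1)
                pow_rec(base=2, n=0)
                -> return 1
              -> return 2
            -> return 4
          -> return 8
        -> return 16
      -> return 32
    -> return 64
  -> return 128
-> return 256

Final answer: 256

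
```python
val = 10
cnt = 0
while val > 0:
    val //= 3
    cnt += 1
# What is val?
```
Trace:
  val=10
  val=10, cnt=0
  val=3, cnt=1
  val=1, cnt=2
  val=0, cnt=3

Final answer: 0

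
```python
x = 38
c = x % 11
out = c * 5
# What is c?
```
Trace:
  x=38
  x=38, c=5
  x=38, c=5, out=25

Final answer: 5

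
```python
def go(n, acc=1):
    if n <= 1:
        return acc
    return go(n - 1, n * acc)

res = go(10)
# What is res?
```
Call trace:
go(n=10, acc=1)
  go(n=9, acc=10)
    go(n=8, acc=90)
      go(n=7, acc=720)
        go(n=6, acc=5040)
          go(n=5, acc=30240)
            go(n=4, acc=151200)
              go(n=3, acc=604800)
                go(n=2, acc=1814400)
                  go(n=1, acc=3628800)
                  -> return 3628800
                -> return 3628800
              -> return 3628800
            -> return 3628800
          -> return 3628800
        -> return 3628800
      -> return 3628800
    -> return 3628800
  -> return 3628800
-> return 3628800

Final answer: 3628800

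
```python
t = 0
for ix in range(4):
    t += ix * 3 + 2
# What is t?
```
Trace:
  t=0
  t=2, ix=0
  t=7, ix=1
  t=15, ix=2
  t=26, ix=3

Final answer: 26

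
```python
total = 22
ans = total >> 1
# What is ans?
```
Trace:
  total=22
  total=22, ans=11

Final answer: 11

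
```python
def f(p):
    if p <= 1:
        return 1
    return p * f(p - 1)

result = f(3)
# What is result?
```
Call trace:
f(p=3)
  f(p=2)
    f(p=1)
    -> return 1
  -> return 2
-> return 6

Final answer: 6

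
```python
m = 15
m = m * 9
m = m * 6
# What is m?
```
Trace:
  m=15
  m=135
  m=810

Final answer: 810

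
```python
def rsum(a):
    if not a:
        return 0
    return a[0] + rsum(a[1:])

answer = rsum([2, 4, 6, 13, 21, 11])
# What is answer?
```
Call trace:
rsum(a=[2, 4, 6, 13, 21, 11])
  rsum(a=[4, 6, 13, 21, 11])
    rsum(a=[6, 13, 21, 11])
      rsum(a=[13, 21, 11])
        rsum(a=[21, 11])
          rsum(a=[11])
            rsum(a=[])
            -> return 0
          -> return 11
        -> return 32
      -> return 45
    -> return 51
  -> return 55
-> return 57

Final answer: 57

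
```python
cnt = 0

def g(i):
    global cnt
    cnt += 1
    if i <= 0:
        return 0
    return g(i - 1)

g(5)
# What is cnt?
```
Call trace:
g(i=5)
  g(i=4)
    g(i=3)
      g(i=2)
        g(i=1)
          g(i=0)
          -> return 0
        -> return 0
      -> return 0
    -> return 0
  -> return 0
-> return 0

cnt is incremented once per call. g is entered once for each i = 5, 4, 3, 2, 1, 0 (the i <= 0 call returns without recursing), i.e. 5 + 1 calls.
cnt = 6

Final answer: 6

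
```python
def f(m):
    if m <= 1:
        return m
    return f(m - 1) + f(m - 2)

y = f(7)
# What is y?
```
Call trace (a repeated sub-call is expanded the first time; later identical calls just restate its return value):
f(m=7)
  f(m=6)
    f(m=5)
      f(m=4)
        f(m=3)
          f(m=2)
            f(m=1)
            -> return 1
            f(m=0)
            -> return 0
          -> return 1
          f(m=1)
          -> return 1
        -> return 2
        f(m=2) -> return 1  (same call as traced above)
      -> return 3
      f(m=3) -> return 2  (same call as traced above)
    -> return 5
    f(m=4) -> return 3  (same call as traced above)
  -> return 8
  f(m=5) -> return 5  (same call as traced above)
-> return 13

Final answer: 13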